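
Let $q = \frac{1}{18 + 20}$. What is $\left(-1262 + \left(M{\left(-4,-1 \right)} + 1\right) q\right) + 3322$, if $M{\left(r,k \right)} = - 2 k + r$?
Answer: $\frac{78279}{38} \approx 2060.0$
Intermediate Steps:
$q = \frac{1}{38} \approx 0.026316$
$M{\left(r,k \right)} = r - 2 k$
$\left(-1262 + \left(M{\left(-4,-1 \right)} + 1\right) q\right) + 3322 = \left(-1262 + \left(\left(-4 - -2\right) + 1\right) \frac{1}{38}\right) + 3322 = \left(-1262 + \left(\left(-4 + 2\right) + 1\right) \frac{1}{38}\right) + 3322 = \left(-1262 + \left(-2 + 1\right) \frac{1}{38}\right) + 3322 = \left(-1262 - \frac{1}{38}\right) + 3322 = - \frac{47957}{38} + 3322 = \frac{78279}{38}$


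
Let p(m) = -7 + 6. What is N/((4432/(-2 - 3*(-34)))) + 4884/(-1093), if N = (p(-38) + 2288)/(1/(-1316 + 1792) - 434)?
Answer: -286916110769/62545275663 ≈ -4.5873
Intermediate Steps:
p(m) = -1
N = -1088612/206583 (N = (-1 + 2288)/(1/(-1316 + 1792) - 434) = 2287/(1/476 - 434) = 2287/(-206583/476) = 2287*(-476/206583) = -1088612/206583 ≈ -5.2696)
N/((4432/(-2 - 3*(-34)))) + 4884/(-1093) = -1088612/(206583*(4432/(-2 - 3*(-34)))) + 4884/(-1093) = -1088612/(206583*(4432/(-2 + 102))) + 4884*(-1/1093) = -1088612/(206583*(4432/100)) - 4884/1093 = -1088612/(206583*(4432*(1/100))) - 4884/1093 = -1088612/(206583*1108/25) - 4884/1093 = -1088612/206583*25/1108 - 4884/1093 = -6803825/57223491 - 4884/1093 = -286916110769/62545275663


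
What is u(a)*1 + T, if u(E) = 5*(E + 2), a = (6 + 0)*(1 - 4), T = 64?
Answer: -16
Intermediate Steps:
a = -18 (a = 6*(-3) = -18)
u(E) = 10 + 5*E (u(E) = 5*(2 + E) = 10 + 5*E)
u(a)*1 + T = (10 + 5*(-18))*1 + 64 = (10 - 90)*1 + 64 = -80*1 + 64 = -80 + 64 = -16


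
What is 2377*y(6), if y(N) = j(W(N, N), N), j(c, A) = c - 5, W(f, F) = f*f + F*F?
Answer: 159259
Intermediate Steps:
W(f, F) = F² + f² (W(f, F) = f² + F² = F² + f²)
j(c, A) = -5 + c
y(N) = -5 + 2*N² (y(N) = -5 + (N² + N²) = -5 + 2*N²)
2377*y(6) = 2377*(-5 + 2*6²) = 2377*(-5 + 2*36) = 2377*(-5 + 72) = 2377*67 = 159259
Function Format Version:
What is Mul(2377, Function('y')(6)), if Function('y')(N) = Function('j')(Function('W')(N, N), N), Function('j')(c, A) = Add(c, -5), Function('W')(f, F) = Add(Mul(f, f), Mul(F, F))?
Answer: 159259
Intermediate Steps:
Function('W')(f, F) = Add(Pow(F, 2), Pow(f, 2)) (Function('W')(f, F) = Add(Pow(f, 2), Pow(F, 2)) = Add(Pow(F, 2), Pow(f, 2)))
Function('j')(c, A) = Add(-5, c)
Function('y')(N) = Add(-5, Mul(2, Pow(N, 2))) (Function('y')(N) = Add(-5, Add(Pow(N, 2), Pow(N, 2))) = Add(-5, Mul(2, Pow(N, 2))))
Mul(2377, Function('y')(6)) = Mul(2377, Add(-5, Mul(2, Pow(6, 2)))) = Mul(2377, Add(-5, Mul(2, 36))) = Mul(2377, Add(-5, 72)) = Mul(2377, 67) = 159259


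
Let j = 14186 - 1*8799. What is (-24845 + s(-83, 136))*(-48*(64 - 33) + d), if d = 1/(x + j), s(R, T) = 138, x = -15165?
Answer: 359478573155/9778 ≈ 3.6764e+7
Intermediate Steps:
j = 5387 (j = 14186 - 8799 = 5387)
d = -1/9778 (d = 1/(-15165 + 5387) = 1/(-9778) = -1/9778 ≈ -0.00010227)
(-24845 + s(-83, 136))*(-48*(64 - 33) + d) = (-24845 + 138)*(-48*(64 - 33) - 1/9778) = -24707*(-48*31 - 1/9778) = -24707*(-1488 - 1/9778) = -24707*(-14549665/9778) = 359478573155/9778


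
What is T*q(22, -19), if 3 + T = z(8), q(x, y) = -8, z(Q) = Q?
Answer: -40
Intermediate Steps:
T = 5 (T = -3 + 8 = 5)
T*q(22, -19) = 5*(-8) = -40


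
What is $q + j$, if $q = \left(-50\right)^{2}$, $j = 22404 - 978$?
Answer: $23926$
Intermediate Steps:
$j = 21426$
$q = 2500$
$q + j = 2500 + 21426 = 23926$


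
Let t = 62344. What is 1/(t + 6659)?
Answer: 1/69003 ≈ 1.4492e-5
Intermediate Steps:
1/(t + 6659) = 1/(62344 + 6659) = 1/69003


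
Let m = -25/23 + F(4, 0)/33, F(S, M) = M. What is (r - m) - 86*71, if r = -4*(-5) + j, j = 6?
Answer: -139815/23 ≈ -6078.9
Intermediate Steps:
m = -25/23 (m = -25/23 + 0/33 = -25*1/23 + 0*(1/33) = -25/23 + 0 = -25/23 ≈ -1.0870)
r = 26 (r = -4*(-5) + 6 = 20 + 6 = 26)
(r - m) - 86*71 = (26 - 1*(-25/23)) - 86*71 = (26 + 25/23) - 6106 = 623/23 - 6106 = -139815/23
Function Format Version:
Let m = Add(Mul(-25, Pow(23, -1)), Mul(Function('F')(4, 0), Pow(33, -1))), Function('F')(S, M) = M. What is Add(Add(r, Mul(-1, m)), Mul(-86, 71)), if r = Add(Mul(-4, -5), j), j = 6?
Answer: Rational(-139815, 23) ≈ -6078.9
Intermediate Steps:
m = Rational(-25, 23) (m = Add(Mul(-25, Pow(23, -1)), Mul(0, Pow(33, -1))) = Add(Mul(-25, Rational(1, 23)), Mul(0, Rational(1, 33))) = Add(Rational(-25, 23), 0) = Rational(-25, 23) ≈ -1.0870)
r = 26 (r = Add(Mul(-4, -5), 6) = Add(20, 6) = 26)
Add(Add(r, Mul(-1, m)), Mul(-86, 71)) = Add(Add(26, Mul(-1, Rational(-25, 23))), Mul(-86, 71)) = Add(Add(26, Rational(25, 23)), -6106) = Add(Rational(623, 23), -6106) = Rational(-139815, 23)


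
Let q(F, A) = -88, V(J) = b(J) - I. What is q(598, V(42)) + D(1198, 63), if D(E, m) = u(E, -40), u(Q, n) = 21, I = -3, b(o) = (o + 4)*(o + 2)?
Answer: -67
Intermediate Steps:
b(o) = (2 + o)*(4 + o) (b(o) = (4 + o)*(2 + o) = (2 + o)*(4 + o))
V(J) = 11 + J² + 6*J (V(J) = (8 + J² + 6*J) - 1*(-3) = (8 + J² + 6*J) + 3 = 11 + J² + 6*J)
D(E, m) = 21
q(598, V(42)) + D(1198, 63) = -88 + 21 = -67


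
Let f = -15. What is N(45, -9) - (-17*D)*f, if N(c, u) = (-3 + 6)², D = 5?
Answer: -1266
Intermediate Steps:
N(c, u) = 9 (N(c, u) = 3² = 9)
N(45, -9) - (-17*D)*f = 9 - (-17*5)*(-15) = 9 - (-85)*(-15) = 9 - 1*1275 = 9 - 1275 = -1266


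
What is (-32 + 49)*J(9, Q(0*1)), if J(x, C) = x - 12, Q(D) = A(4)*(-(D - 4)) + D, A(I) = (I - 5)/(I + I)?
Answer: -51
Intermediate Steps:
A(I) = (-5 + I)/(2*I) (A(I) = (-5 + I)/((2*I)) = (-5 + I)*(1/(2*I)) = (-5 + I)/(2*I))
Q(D) = -1/2 + 9*D/8 (Q(D) = ((1/2)*(-5 + 4)/4)*(-(D - 4)) + D = ((1/2)*(1/4)*(-1))*(-(-4 + D)) + D = -(4 - D)/8 + D = (-1/2 + D/8) + D = -1/2 + 9*D/8)
J(x, C) = -12 + x
(-32 + 49)*J(9, Q(0*1)) = (-32 + 49)*(-12 + 9) = 17*(-3) = -51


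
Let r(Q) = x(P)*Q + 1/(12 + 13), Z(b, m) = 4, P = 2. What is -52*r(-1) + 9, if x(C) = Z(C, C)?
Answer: 5373/25 ≈ 214.92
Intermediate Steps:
x(C) = 4
r(Q) = 1/25 + 4*Q (r(Q) = 4*Q + 1/(12 + 13) = 4*Q + 1/25 = 1/25 + 4*Q)
-52*r(-1) + 9 = -52*(1/25 + 4*(-1)) + 9 = -52*(1/25 - 4) + 9 = -52*(-99/25) + 9 = 5148/25 + 9 = 5373/25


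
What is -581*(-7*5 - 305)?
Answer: 197540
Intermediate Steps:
-581*(-7*5 - 305) = -581*(-35 - 305) = -581*(-340) = 197540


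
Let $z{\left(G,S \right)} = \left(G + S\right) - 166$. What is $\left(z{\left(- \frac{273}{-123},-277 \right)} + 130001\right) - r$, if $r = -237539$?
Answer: $\frac{15051068}{41} \approx 3.671 \cdot 10^{5}$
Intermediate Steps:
$z{\left(G,S \right)} = -166 + G + S$
$\left(z{\left(- \frac{273}{-123},-277 \right)} + 130001\right) - r = \left(\left(-166 - \frac{273}{-123} - 277\right) + 130001\right) - -237539 = \left(\left(-166 - - \frac{91}{41} - 277\right) + 130001\right) + 237539 = \left(\left(-166 + \frac{91}{41} - 277\right) + 130001\right) + 237539 = \left(- \frac{18072}{41} + 130001\right) + 237539 = \frac{5311969}{41} + 237539 = \frac{15051068}{41}$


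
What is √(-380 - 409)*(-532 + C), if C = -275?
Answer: -807*I*√789 ≈ -22668.0*I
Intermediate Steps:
√(-380 - 409)*(-532 + C) = √(-380 - 409)*(-532 - 275) = √(-789)*(-807) = (I*√789)*(-807) = -807*I*√789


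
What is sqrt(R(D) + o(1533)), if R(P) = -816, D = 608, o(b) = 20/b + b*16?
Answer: 2*sqrt(13931335257)/1533 ≈ 153.99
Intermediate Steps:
o(b) = 16*b + 20/b (o(b) = 20/b + 16*b = 16*b + 20/b)
sqrt(R(D) + o(1533)) = sqrt(-816 + (16*1533 + 20/1533)) = sqrt(-816 + (24528 + 20*(1/1533))) = sqrt(-816 + (24528 + 20/1533)) = sqrt(-816 + 37601444/1533) = sqrt(36350516/1533) = 2*sqrt(13931335257)/1533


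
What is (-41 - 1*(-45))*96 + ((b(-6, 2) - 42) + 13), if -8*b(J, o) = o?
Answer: 1419/4 ≈ 354.75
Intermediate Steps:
b(J, o) = -o/8
(-41 - 1*(-45))*96 + ((b(-6, 2) - 42) + 13) = (-41 - 1*(-45))*96 + ((-1/8*2 - 42) + 13) = (-41 + 45)*96 + ((-1/4 - 42) + 13) = 4*96 + (-169/4 + 13) = 384 - 117/4 = 1419/4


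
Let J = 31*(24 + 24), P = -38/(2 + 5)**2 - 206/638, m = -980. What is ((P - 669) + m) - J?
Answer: -49051616/15631 ≈ -3138.1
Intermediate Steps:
P = -17169/15631 (P = -38/(7**2) - 206*1/638 = -38/49 - 103/319 = -17169/15631 ≈ -1.0984)
J = 1488 (J = 31*48 = 1488)
((P - 669) + m) - J = ((-17169/15631 - 669) - 980) - 1*1488 = (-10474308/15631 - 980) - 1488 = -25792688/15631 - 1488 = -49051616/15631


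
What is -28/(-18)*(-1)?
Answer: -14/9 ≈ -1.5556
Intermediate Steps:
-28/(-18)*(-1) = -28*(-1)/18*(-1) = -2*(-7/9)*(-1) = (14/9)*(-1) = -14/9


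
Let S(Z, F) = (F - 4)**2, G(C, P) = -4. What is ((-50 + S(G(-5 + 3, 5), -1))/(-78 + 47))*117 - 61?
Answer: 1034/31 ≈ 33.355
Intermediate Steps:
S(Z, F) = (-4 + F)**2
((-50 + S(G(-5 + 3, 5), -1))/(-78 + 47))*117 - 61 = ((-50 + (-4 - 1)**2)/(-78 + 47))*117 - 61 = ((-50 + (-5)**2)/(-31))*117 - 61 = ((-50 + 25)*(-1/31))*117 - 61 = -25*(-1/31)*117 - 61 = (25/31)*117 - 61 = 2925/31 - 61 = 1034/31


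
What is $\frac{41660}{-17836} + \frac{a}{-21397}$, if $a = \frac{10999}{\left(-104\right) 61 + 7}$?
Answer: $- \frac{1412149852894}{604608246151} \approx -2.3356$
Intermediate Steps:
$a = - \frac{10999}{6337}$ ($a = \frac{10999}{-6344 + 7} = \frac{10999}{-6337} = 10999 \left(- \frac{1}{6337}\right) = - \frac{10999}{6337} \approx -1.7357$)
$\frac{41660}{-17836} + \frac{a}{-21397} = \frac{41660}{-17836} - \frac{10999}{6337 \left(-21397\right)} = 41660 \left(- \frac{1}{17836}\right) - - \frac{10999}{135592789} = - \frac{10415}{4459} + \frac{10999}{135592789} = - \frac{1412149852894}{604608246151}$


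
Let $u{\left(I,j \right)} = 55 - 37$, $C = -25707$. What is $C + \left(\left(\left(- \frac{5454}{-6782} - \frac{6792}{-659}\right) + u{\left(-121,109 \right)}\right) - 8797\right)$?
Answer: $- \frac{77039966369}{2234669} \approx -34475.0$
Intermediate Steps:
$u{\left(I,j \right)} = 18$
$C + \left(\left(\left(- \frac{5454}{-6782} - \frac{6792}{-659}\right) + u{\left(-121,109 \right)}\right) - 8797\right) = -25707 + \left(\left(\left(- \frac{5454}{-6782} - \frac{6792}{-659}\right) + 18\right) - 8797\right) = -25707 + \left(\left(\left(\left(-5454\right) \left(- \frac{1}{6782}\right) - - \frac{6792}{659}\right) + 18\right) - 8797\right) = -25707 + \left(\left(\left(\frac{2727}{3391} + \frac{6792}{659}\right) + 18\right) - 8797\right) = -25707 + \left(\left(\frac{24828765}{2234669} + 18\right) - 8797\right) = -25707 + \left(\frac{65052807}{2234669} - 8797\right) = -25707 - \frac{19593330386}{2234669} = - \frac{77039966369}{2234669}$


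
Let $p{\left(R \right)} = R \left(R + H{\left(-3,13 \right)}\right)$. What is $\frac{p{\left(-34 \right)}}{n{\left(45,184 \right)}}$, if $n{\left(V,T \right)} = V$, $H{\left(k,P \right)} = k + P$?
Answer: $\frac{272}{15} \approx 18.133$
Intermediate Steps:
$H{\left(k,P \right)} = P + k$
$p{\left(R \right)} = R \left(10 + R\right)$ ($p{\left(R \right)} = R \left(R + \left(13 - 3\right)\right) = R \left(R + 10\right) = R \left(10 + R\right)$)
$\frac{p{\left(-34 \right)}}{n{\left(45,184 \right)}} = \frac{\left(-34\right) \left(10 - 34\right)}{45} = \left(-34\right) \left(-24\right) \frac{1}{45} = 816 \cdot \frac{1}{45} = \frac{272}{15}$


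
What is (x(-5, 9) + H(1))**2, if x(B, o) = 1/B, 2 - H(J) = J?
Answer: 16/25 ≈ 0.64000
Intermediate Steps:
H(J) = 2 - J
(x(-5, 9) + H(1))**2 = (1/(-5) + (2 - 1*1))**2 = (-1/5 + (2 - 1))**2 = (-1/5 + 1)**2 = (4/5)**2 = 16/25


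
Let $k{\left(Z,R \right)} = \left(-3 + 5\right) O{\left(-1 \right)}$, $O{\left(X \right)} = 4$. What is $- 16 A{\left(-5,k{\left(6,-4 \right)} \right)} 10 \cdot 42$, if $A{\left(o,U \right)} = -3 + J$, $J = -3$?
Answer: $40320$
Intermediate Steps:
$k{\left(Z,R \right)} = 8$ ($k{\left(Z,R \right)} = \left(-3 + 5\right) 4 = 2 \cdot 4 = 8$)
$A{\left(o,U \right)} = -6$ ($A{\left(o,U \right)} = -3 - 3 = -6$)
$- 16 A{\left(-5,k{\left(6,-4 \right)} \right)} 10 \cdot 42 = - 16 \left(\left(-6\right) 10\right) 42 = \left(-16\right) \left(-60\right) 42 = 960 \cdot 42 = 40320$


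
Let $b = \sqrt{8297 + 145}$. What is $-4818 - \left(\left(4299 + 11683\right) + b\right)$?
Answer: $-20800 - 3 \sqrt{938} \approx -20892.0$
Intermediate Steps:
$b = 3 \sqrt{938}$ ($b = \sqrt{8442} = 3 \sqrt{938} \approx 91.88$)
$-4818 - \left(\left(4299 + 11683\right) + b\right) = -4818 - \left(\left(4299 + 11683\right) + 3 \sqrt{938}\right) = -4818 - \left(15982 + 3 \sqrt{938}\right) = -20800 - 3 \sqrt{938}$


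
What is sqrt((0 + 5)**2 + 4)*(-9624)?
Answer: -9624*sqrt(29) ≈ -51827.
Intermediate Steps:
sqrt((0 + 5)**2 + 4)*(-9624) = sqrt(5**2 + 4)*(-9624) = sqrt(25 + 4)*(-9624) = sqrt(29)*(-9624) = -9624*sqrt(29)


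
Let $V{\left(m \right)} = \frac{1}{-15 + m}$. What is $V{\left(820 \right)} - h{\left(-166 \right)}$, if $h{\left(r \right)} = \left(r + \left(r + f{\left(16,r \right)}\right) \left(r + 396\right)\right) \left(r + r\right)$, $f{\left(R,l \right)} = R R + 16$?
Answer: $\frac{6471433641}{805} \approx 8.039 \cdot 10^{6}$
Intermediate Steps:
$f{\left(R,l \right)} = 16 + R^{2}$ ($f{\left(R,l \right)} = R^{2} + 16 = 16 + R^{2}$)
$h{\left(r \right)} = 2 r \left(r + \left(272 + r\right) \left(396 + r\right)\right)$ ($h{\left(r \right)} = \left(r + \left(r + \left(16 + 16^{2}\right)\right) \left(r + 396\right)\right) \left(r + r\right) = \left(r + \left(r + \left(16 + 256\right)\right) \left(396 + r\right)\right) 2 r = \left(r + \left(r + 272\right) \left(396 + r\right)\right) 2 r = \left(r + \left(272 + r\right) \left(396 + r\right)\right) 2 r = 2 r \left(r + \left(272 + r\right) \left(396 + r\right)\right)$)
$V{\left(820 \right)} - h{\left(-166 \right)} = \frac{1}{-15 + 820} - 2 \left(-166\right) \left(107712 + \left(-166\right)^{2} + 669 \left(-166\right)\right) = \frac{1}{805} - 2 \left(-166\right) \left(107712 + 27556 - 111054\right) = \frac{1}{805} - 2 \left(-166\right) 24214 = \frac{1}{805} - -8039048 = \frac{1}{805} + 8039048 = \frac{6471433641}{805}$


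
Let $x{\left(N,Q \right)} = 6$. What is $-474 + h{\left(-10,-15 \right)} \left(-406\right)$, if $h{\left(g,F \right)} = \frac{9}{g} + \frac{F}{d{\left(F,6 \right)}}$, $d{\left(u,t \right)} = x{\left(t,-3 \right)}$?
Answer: $\frac{4532}{5} \approx 906.4$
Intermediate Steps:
$d{\left(u,t \right)} = 6$
$h{\left(g,F \right)} = \frac{9}{g} + \frac{F}{6}$
$-474 + h{\left(-10,-15 \right)} \left(-406\right) = -474 + \left(\frac{9}{-10} + \frac{1}{6} \left(-15\right)\right) \left(-406\right) = -474 + \left(9 \left(- \frac{1}{10}\right) - \frac{5}{2}\right) \left(-406\right) = -474 + \left(- \frac{9}{10} - \frac{5}{2}\right) \left(-406\right) = -474 - - \frac{6902}{5} = -474 + \frac{6902}{5} = \frac{4532}{5}$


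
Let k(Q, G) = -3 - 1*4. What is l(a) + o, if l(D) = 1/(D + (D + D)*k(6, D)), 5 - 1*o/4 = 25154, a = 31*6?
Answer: -243241129/2418 ≈ -1.0060e+5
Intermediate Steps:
k(Q, G) = -7 (k(Q, G) = -3 - 4 = -7)
a = 186
o = -100596 (o = 20 - 4*25154 = 20 - 100616 = -100596)
l(D) = -1/(13*D) (l(D) = 1/(D + (D + D)*(-7)) = 1/(D + (2*D)*(-7)) = 1/(D - 14*D) = 1/(-13*D) = -1/(13*D))
l(a) + o = -1/13/186 - 100596 = -1/13*1/186 - 100596 = -1/2418 - 100596 = -243241129/2418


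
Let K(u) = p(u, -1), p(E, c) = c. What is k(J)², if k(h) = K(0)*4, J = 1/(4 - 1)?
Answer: 16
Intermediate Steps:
K(u) = -1
J = ⅓ (J = 1/3 = ⅓ ≈ 0.33333)
k(h) = -4 (k(h) = -1*4 = -4)
k(J)² = (-4)² = 16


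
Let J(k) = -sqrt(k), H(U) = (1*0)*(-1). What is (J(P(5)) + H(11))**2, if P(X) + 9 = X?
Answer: -4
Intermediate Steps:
P(X) = -9 + X
H(U) = 0 (H(U) = 0*(-1) = 0)
(J(P(5)) + H(11))**2 = (-sqrt(-9 + 5) + 0)**2 = (-sqrt(-4) + 0)**2 = (-2*I + 0)**2 = (-2*I)**2 = -4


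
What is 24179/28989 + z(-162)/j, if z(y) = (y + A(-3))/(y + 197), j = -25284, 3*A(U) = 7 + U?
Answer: 3566936971/4275587610 ≈ 0.83426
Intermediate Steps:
A(U) = 7/3 + U/3 (A(U) = (7 + U)/3 = 7/3 + U/3)
z(y) = (4/3 + y)/(197 + y) (z(y) = (y + (7/3 + (⅓)*(-3)))/(y + 197) = (y + (7/3 - 1))/(197 + y) = (y + 4/3)/(197 + y) = (4/3 + y)/(197 + y))
24179/28989 + z(-162)/j = 24179/28989 + ((4/3 - 162)/(197 - 162))/(-25284) = 24179*(1/28989) + (-482/3/35)*(-1/25284) = 24179/28989 + ((1/35)*(-482/3))*(-1/25284) = 24179/28989 - 482/105*(-1/25284) = 24179/28989 + 241/1327410 = 3566936971/4275587610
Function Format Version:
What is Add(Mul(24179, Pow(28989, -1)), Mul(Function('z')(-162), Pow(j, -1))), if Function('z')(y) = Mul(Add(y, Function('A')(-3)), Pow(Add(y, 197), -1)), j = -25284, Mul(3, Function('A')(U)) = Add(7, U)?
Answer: Rational(3566936971, 4275587610) ≈ 0.83426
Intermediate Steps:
Function('A')(U) = Add(Rational(7, 3), Mul(Rational(1, 3), U)) (Function('A')(U) = Mul(Rational(1, 3), Add(7, U)) = Add(Rational(7, 3), Mul(Rational(1, 3), U)))
Function('z')(y) = Mul(Pow(Add(197, y), -1), Add(Rational(4, 3), y)) (Function('z')(y) = Mul(Add(y, Add(Rational(7, 3), Mul(Rational(1, 3), -3))), Pow(Add(y, 197), -1)) = Mul(Add(y, Add(Rational(7, 3), -1)), Pow(Add(197, y), -1)) = Mul(Add(y, Rational(4, 3)), Pow(Add(197, y), -1)) = Mul(Add(Rational(4, 3), y), Pow(Add(197, y), -1)) = Mul(Pow(Add(197, y), -1), Add(Rational(4, 3), y)))
Add(Mul(24179, Pow(28989, -1)), Mul(Function('z')(-162), Pow(j, -1))) = Add(Mul(24179, Pow(28989, -1)), Mul(Mul(Pow(Add(197, -162), -1), Add(Rational(4, 3), -162)), Pow(-25284, -1))) = Add(Mul(24179, Rational(1, 28989)), Mul(Mul(Pow(35, -1), Rational(-482, 3)), Rational(-1, 25284))) = Add(Rational(24179, 28989), Mul(Mul(Rational(1, 35), Rational(-482, 3)), Rational(-1, 25284))) = Add(Rational(24179, 28989), Mul(Rational(-482, 105), Rational(-1, 25284))) = Add(Rational(24179, 28989), Rational(241, 1327410)) = Rational(3566936971, 4275587610)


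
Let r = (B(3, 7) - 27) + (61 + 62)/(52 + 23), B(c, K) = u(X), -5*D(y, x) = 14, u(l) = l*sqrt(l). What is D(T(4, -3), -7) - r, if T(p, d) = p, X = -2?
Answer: 564/25 + 2*I*sqrt(2) ≈ 22.56 + 2.8284*I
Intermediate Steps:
u(l) = l**(3/2)
D(y, x) = -14/5 (D(y, x) = -1/5*14 = -14/5)
B(c, K) = -2*I*sqrt(2) (B(c, K) = (-2)**(3/2) = -2*I*sqrt(2))
r = -634/25 - 2*I*sqrt(2) (r = (-2*I*sqrt(2) - 27) + (61 + 62)/(52 + 23) = (-27 - 2*I*sqrt(2)) + 123/75 = (-27 - 2*I*sqrt(2)) + 123*(1/75) = (-27 - 2*I*sqrt(2)) + 41/25 = -634/25 - 2*I*sqrt(2) ≈ -25.36 - 2.8284*I)
D(T(4, -3), -7) - r = -14/5 - (-634/25 - 2*I*sqrt(2)) = -14/5 + (634/25 + 2*I*sqrt(2)) = 564/25 + 2*I*sqrt(2)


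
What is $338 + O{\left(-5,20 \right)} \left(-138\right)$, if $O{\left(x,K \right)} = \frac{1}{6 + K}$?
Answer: $\frac{4325}{13} \approx 332.69$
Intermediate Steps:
$338 + O{\left(-5,20 \right)} \left(-138\right) = 338 + \frac{1}{6 + 20} \left(-138\right) = 338 + \frac{1}{26} \left(-138\right) = 338 - \frac{69}{13} = \frac{4325}{13}$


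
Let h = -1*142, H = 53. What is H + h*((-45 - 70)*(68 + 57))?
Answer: 2041303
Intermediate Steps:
h = -142
H + h*((-45 - 70)*(68 + 57)) = 53 - 142*(-45 - 70)*(68 + 57) = 53 - (-16330)*125 = 53 - 142*(-14375) = 53 + 2041250 = 2041303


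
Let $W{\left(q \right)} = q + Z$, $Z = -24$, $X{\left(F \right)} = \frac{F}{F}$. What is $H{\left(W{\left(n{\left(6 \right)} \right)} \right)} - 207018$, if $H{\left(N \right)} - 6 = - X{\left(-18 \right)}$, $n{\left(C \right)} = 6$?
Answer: $-207013$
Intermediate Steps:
$X{\left(F \right)} = 1$
$W{\left(q \right)} = -24 + q$ ($W{\left(q \right)} = q - 24 = -24 + q$)
$H{\left(N \right)} = 5$ ($H{\left(N \right)} = 6 - 1 = 5$)
$H{\left(W{\left(n{\left(6 \right)} \right)} \right)} - 207018 = 5 - 207018 = -207013$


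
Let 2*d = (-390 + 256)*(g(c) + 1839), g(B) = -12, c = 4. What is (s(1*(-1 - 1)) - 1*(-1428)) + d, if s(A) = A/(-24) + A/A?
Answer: -1451759/12 ≈ -1.2098e+5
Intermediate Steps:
s(A) = 1 - A/24 (s(A) = A*(-1/24) + 1 = -A/24 + 1 = 1 - A/24)
d = -122409 (d = ((-390 + 256)*(-12 + 1839))/2 = (-134*1827)/2 = (½)*(-244818) = -122409)
(s(1*(-1 - 1)) - 1*(-1428)) + d = ((1 - (-1 - 1)/24) - 1*(-1428)) - 122409 = ((1 - (-2)/24) + 1428) - 122409 = ((1 - 1/24*(-2)) + 1428) - 122409 = ((1 + 1/12) + 1428) - 122409 = (13/12 + 1428) - 122409 = 17149/12 - 122409 = -1451759/12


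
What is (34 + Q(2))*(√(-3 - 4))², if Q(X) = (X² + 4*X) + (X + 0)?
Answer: -336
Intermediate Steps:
Q(X) = X² + 5*X (Q(X) = (X² + 4*X) + X = X² + 5*X)
(34 + Q(2))*(√(-3 - 4))² = (34 + 2*(5 + 2))*(√(-3 - 4))² = (34 + 2*7)*(√(-7))² = (34 + 14)*(I*√7)² = 48*(-7) = -336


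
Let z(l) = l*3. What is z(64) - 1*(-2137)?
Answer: 2329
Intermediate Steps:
z(l) = 3*l
z(64) - 1*(-2137) = 3*64 - 1*(-2137) = 192 + 2137 = 2329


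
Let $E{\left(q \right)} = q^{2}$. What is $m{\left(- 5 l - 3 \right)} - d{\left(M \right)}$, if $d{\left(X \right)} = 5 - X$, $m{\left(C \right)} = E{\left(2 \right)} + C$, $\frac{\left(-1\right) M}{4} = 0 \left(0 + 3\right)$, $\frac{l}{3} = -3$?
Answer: $41$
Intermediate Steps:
$l = -9$ ($l = 3 \left(-3\right) = -9$)
$M = 0$ ($M = - 4 \cdot 0 \left(0 + 3\right) = - 4 \cdot 0 \cdot 3 = \left(-4\right) 0 = 0$)
$m{\left(C \right)} = 4 + C$ ($m{\left(C \right)} = 2^{2} + C = 4 + C$)
$m{\left(- 5 l - 3 \right)} - d{\left(M \right)} = \left(4 - -42\right) - \left(5 - 0\right) = \left(4 + \left(45 - 3\right)\right) - \left(5 + 0\right) = \left(4 + 42\right) - 5 = 46 - 5 = 41$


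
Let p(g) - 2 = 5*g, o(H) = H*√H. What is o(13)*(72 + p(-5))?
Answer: 637*√13 ≈ 2296.7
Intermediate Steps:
o(H) = H^(3/2)
p(g) = 2 + 5*g
o(13)*(72 + p(-5)) = 13^(3/2)*(72 + (2 + 5*(-5))) = (13*√13)*(72 + (2 - 25)) = (13*√13)*(72 - 23) = (13*√13)*49 = 637*√13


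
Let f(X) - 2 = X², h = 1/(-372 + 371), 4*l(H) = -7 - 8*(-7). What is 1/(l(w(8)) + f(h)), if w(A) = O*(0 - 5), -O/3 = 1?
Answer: 4/61 ≈ 0.065574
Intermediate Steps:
O = -3 (O = -3*1 = -3)
w(A) = 15 (w(A) = -3*(0 - 5) = -3*(-5) = 15)
l(H) = 49/4 (l(H) = (-7 - 8*(-7))/4 = (-7 + 56)/4 = (¼)*49 = 49/4)
h = -1 (h = 1/(-1) = -1)
f(X) = 2 + X²
1/(l(w(8)) + f(h)) = 1/(49/4 + (2 + (-1)²)) = 1/(49/4 + (2 + 1)) = 1/(49/4 + 3) = 1/(61/4) = 4/61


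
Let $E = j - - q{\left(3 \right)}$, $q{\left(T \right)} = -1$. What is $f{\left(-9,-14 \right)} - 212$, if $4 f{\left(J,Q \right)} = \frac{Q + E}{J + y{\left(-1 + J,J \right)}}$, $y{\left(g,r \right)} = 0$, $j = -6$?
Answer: $- \frac{2537}{12} \approx -211.42$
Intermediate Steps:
$E = -7$ ($E = -6 - \left(-1\right) \left(-1\right) = -6 - 1 = -7$)
$f{\left(J,Q \right)} = \frac{-7 + Q}{4 J}$ ($f{\left(J,Q \right)} = \frac{\left(Q - 7\right) \frac{1}{J + 0}}{4} = \frac{\left(-7 + Q\right) \frac{1}{J}}{4} = \frac{\frac{1}{J} \left(-7 + Q\right)}{4} = \frac{-7 + Q}{4 J}$)
$f{\left(-9,-14 \right)} - 212 = \frac{-7 - 14}{4 \left(-9\right)} - 212 = \frac{1}{4} \left(- \frac{1}{9}\right) \left(-21\right) - 212 = \frac{7}{12} - 212 = - \frac{2537}{12}$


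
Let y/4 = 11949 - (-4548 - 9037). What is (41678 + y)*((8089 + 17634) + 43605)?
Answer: 9970336992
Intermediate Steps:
y = 102136 (y = 4*(11949 - (-4548 - 9037)) = 4*(11949 - 1*(-13585)) = 4*(11949 + 13585) = 4*25534 = 102136)
(41678 + y)*((8089 + 17634) + 43605) = (41678 + 102136)*((8089 + 17634) + 43605) = 143814*(25723 + 43605) = 143814*69328 = 9970336992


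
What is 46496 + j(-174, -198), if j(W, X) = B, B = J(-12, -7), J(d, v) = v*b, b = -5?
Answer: 46531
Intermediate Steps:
J(d, v) = -5*v (J(d, v) = v*(-5) = -5*v)
B = 35 (B = -5*(-7) = 35)
j(W, X) = 35
46496 + j(-174, -198) = 46496 + 35 = 46531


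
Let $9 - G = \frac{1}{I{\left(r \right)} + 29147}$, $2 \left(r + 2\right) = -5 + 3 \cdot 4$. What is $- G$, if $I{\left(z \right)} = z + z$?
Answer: $- \frac{262349}{29150} \approx -9.0$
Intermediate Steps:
$r = \frac{3}{2}$ ($r = -2 + \frac{-5 + 3 \cdot 4}{2} = -2 + \frac{-5 + 12}{2} = -2 + \frac{1}{2} \cdot 7 = -2 + \frac{7}{2} = \frac{3}{2} \approx 1.5$)
$I{\left(z \right)} = 2 z$
$G = \frac{262349}{29150}$ ($G = 9 - \frac{1}{2 \cdot \frac{3}{2} + 29147} = 9 - \frac{1}{3 + 29147} = 9 - \frac{1}{29150} = \frac{262349}{29150} \approx 9.0$)
$- G = \left(-1\right) \frac{262349}{29150} = - \frac{262349}{29150}$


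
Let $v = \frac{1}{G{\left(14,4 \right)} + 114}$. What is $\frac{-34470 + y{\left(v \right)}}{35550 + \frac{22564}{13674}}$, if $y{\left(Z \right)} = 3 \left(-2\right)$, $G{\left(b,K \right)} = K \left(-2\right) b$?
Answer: $- \frac{58928103}{60766658} \approx -0.96974$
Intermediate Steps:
$G{\left(b,K \right)} = - 2 K b$
$v = \frac{1}{2}$ ($v = \frac{1}{\left(-2\right) 4 \cdot 14 + 114} = \frac{1}{-112 + 114} = \frac{1}{2} \approx 0.5$)
$y{\left(Z \right)} = -6$
$\frac{-34470 + y{\left(v \right)}}{35550 + \frac{22564}{13674}} = \frac{-34470 - 6}{35550 + \frac{22564}{13674}} = - \frac{34476}{35550 + 22564 \cdot \frac{1}{13674}} = - \frac{34476}{35550 + \frac{11282}{6837}} = - \frac{34476}{\frac{243066632}{6837}} = \left(-34476\right) \frac{6837}{243066632} = - \frac{58928103}{60766658}$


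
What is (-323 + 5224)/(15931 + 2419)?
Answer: 4901/18350 ≈ 0.26708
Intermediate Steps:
(-323 + 5224)/(15931 + 2419) = 4901/18350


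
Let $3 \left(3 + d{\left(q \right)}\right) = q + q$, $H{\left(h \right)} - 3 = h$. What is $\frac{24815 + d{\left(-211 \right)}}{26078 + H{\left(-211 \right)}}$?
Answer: $\frac{37007}{38805} \approx 0.95367$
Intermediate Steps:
$H{\left(h \right)} = 3 + h$
$d{\left(q \right)} = -3 + \frac{2 q}{3}$ ($d{\left(q \right)} = -3 + \frac{q + q}{3} = -3 + \frac{2 q}{3}$)
$\frac{24815 + d{\left(-211 \right)}}{26078 + H{\left(-211 \right)}} = \frac{24815 + \left(-3 + \frac{2}{3} \left(-211\right)\right)}{26078 + \left(3 - 211\right)} = \frac{24815 - \frac{431}{3}}{26078 - 208} = \frac{24815 - \frac{431}{3}}{25870} = \frac{74014}{3} \cdot \frac{1}{25870} = \frac{37007}{38805}$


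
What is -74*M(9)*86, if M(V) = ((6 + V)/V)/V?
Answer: -31820/27 ≈ -1178.5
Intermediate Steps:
M(V) = (6 + V)/V² (M(V) = ((6 + V)/V)/V = (6 + V)/V²)
-74*M(9)*86 = -74*(6 + 9)/9²*86 = -74*15/81*86 = -74*5/27*86 = -370/27*86 = -31820/27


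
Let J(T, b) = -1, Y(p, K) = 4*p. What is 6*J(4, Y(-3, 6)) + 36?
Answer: 30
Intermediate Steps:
6*J(4, Y(-3, 6)) + 36 = 6*(-1) + 36 = -6 + 36 = 30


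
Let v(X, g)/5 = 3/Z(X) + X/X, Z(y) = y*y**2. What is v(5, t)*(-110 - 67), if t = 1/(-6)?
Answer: -22656/25 ≈ -906.24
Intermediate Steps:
Z(y) = y**3
t = -1/6 (t = 1*(-1/6) = -1/6 ≈ -0.16667)
v(X, g) = 5 + 15/X**3 (v(X, g) = 5*(3/(X**3) + X/X) = 5*(3/X**3 + 1) = 5*(1 + 3/X**3) = 5 + 15/X**3)
v(5, t)*(-110 - 67) = (5 + 15/5**3)*(-110 - 67) = (5 + 15*(1/125))*(-177) = (5 + 3/25)*(-177) = (128/25)*(-177) = -22656/25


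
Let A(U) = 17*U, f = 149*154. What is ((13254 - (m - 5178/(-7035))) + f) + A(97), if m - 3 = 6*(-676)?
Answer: 98258464/2345 ≈ 41901.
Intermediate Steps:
f = 22946
m = -4053 (m = 3 + 6*(-676) = 3 - 4056 = -4053)
((13254 - (m - 5178/(-7035))) + f) + A(97) = ((13254 - (-4053 - 5178/(-7035))) + 22946) + 17*97 = ((13254 - (-4053 - 5178*(-1/7035))) + 22946) + 1649 = ((13254 - (-4053 + 1726/2345)) + 22946) + 1649 = ((13254 - 1*(-9502559/2345)) + 22946) + 1649 = ((13254 + 9502559/2345) + 22946) + 1649 = (40583189/2345 + 22946) + 1649 = 94391559/2345 + 1649 = 98258464/2345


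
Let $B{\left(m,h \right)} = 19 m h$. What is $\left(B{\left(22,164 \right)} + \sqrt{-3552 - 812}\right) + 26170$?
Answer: $94722 + 2 i \sqrt{1091} \approx 94722.0 + 66.061 i$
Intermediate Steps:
$B{\left(m,h \right)} = 19 h m$
$\left(B{\left(22,164 \right)} + \sqrt{-3552 - 812}\right) + 26170 = \left(19 \cdot 164 \cdot 22 + \sqrt{-3552 - 812}\right) + 26170 = \left(68552 + \sqrt{-4364}\right) + 26170 = \left(68552 + 2 i \sqrt{1091}\right) + 26170 = 94722 + 2 i \sqrt{1091}$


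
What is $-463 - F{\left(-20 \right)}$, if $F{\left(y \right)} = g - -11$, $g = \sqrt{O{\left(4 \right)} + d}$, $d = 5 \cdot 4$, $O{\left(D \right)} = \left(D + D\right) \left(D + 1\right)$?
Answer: $-474 - 2 \sqrt{15} \approx -481.75$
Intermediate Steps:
$O{\left(D \right)} = 2 D \left(1 + D\right)$
$d = 20$
$g = 2 \sqrt{15}$ ($g = \sqrt{2 \cdot 4 \left(1 + 4\right) + 20} = \sqrt{2 \cdot 4 \cdot 5 + 20} = \sqrt{40 + 20} = \sqrt{60} = 2 \sqrt{15} \approx 7.746$)
$F{\left(y \right)} = 11 + 2 \sqrt{15}$ ($F{\left(y \right)} = 2 \sqrt{15} - -11 = 2 \sqrt{15} + 11 = 11 + 2 \sqrt{15}$)
$-463 - F{\left(-20 \right)} = -463 - \left(11 + 2 \sqrt{15}\right) = -474 - 2 \sqrt{15}$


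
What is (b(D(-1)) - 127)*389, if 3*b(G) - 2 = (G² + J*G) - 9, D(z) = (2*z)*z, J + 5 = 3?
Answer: -150932/3 ≈ -50311.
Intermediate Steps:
J = -2 (J = -5 + 3 = -2)
D(z) = 2*z²
b(G) = -7/3 - 2*G/3 + G²/3 (b(G) = ⅔ + ((G² - 2*G) - 9)/3 = ⅔ + (-9 + G² - 2*G)/3 = ⅔ + (-3 - 2*G/3 + G²/3) = -7/3 - 2*G/3 + G²/3)
(b(D(-1)) - 127)*389 = ((-7/3 - 4*(-1)²/3 + (2*(-1)²)²/3) - 127)*389 = ((-7/3 - 4/3 + (2*1)²/3) - 127)*389 = ((-7/3 - ⅔*2 + (⅓)*2²) - 127)*389 = ((-7/3 - 4/3 + (⅓)*4) - 127)*389 = ((-7/3 - 4/3 + 4/3) - 127)*389 = (-7/3 - 127)*389 = -388/3*389 = -150932/3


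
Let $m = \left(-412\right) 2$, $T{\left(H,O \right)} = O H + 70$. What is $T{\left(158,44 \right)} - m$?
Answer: $7846$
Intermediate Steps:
$T{\left(H,O \right)} = 70 + H O$ ($T{\left(H,O \right)} = H O + 70 = 70 + H O$)
$m = -824$
$T{\left(158,44 \right)} - m = \left(70 + 158 \cdot 44\right) - -824 = \left(70 + 6952\right) + 824 = 7022 + 824 = 7846$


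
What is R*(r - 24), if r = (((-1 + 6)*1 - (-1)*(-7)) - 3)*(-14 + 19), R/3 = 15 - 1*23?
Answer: 1176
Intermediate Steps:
R = -24 (R = 3*(15 - 1*23) = 3*(15 - 23) = 3*(-8) = -24)
r = -25 (r = ((5*1 - 1*7) - 3)*5 = ((5 - 7) - 3)*5 = (-2 - 3)*5 = -5*5 = -25)
R*(r - 24) = -24*(-25 - 24) = -24*(-49) = 1176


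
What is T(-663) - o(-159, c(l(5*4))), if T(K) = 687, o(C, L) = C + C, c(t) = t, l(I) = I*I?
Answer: 1005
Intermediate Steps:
l(I) = I²
o(C, L) = 2*C
T(-663) - o(-159, c(l(5*4))) = 687 - 2*(-159) = 687 - 1*(-318) = 687 + 318 = 1005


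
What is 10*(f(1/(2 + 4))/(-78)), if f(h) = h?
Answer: -5/234 ≈ -0.021368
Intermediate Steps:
10*(f(1/(2 + 4))/(-78)) = 10*(1/((2 + 4)*(-78))) = 10*(-1/78/6) = 10*((⅙)*(-1/78)) = 10*(-1/468) = -5/234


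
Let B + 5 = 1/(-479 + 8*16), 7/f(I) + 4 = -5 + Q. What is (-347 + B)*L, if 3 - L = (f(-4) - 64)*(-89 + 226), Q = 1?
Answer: -976439359/312 ≈ -3.1296e+6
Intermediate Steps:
f(I) = -7/8 (f(I) = 7/(-4 + (-5 + 1)) = 7/(-4 - 4) = 7/(-8) = 7*(-⅛) = -7/8)
B = -1756/351 (B = -5 + 1/(-479 + 8*16) = -5 + 1/(-479 + 128) = -5 + 1/(-351) = -5 - 1/351 = -1756/351 ≈ -5.0028)
L = 71127/8 (L = 3 - (-7/8 - 64)*(-89 + 226) = 3 - (-519)*137/8 = 3 - 1*(-71103/8) = 3 + 71103/8 = 71127/8 ≈ 8890.9)
(-347 + B)*L = (-347 - 1756/351)*(71127/8) = -123553/351*71127/8 = -976439359/312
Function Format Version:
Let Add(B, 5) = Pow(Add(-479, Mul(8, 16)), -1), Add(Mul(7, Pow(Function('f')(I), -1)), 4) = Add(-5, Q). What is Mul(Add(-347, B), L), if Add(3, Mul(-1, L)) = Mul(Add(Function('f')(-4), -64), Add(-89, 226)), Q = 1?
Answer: Rational(-976439359, 312) ≈ -3.1296e+6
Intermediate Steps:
Function('f')(I) = Rational(-7, 8) (Function('f')(I) = Mul(7, Pow(Add(-4, Add(-5, 1)), -1)) = Mul(7, Pow(Add(-4, -4), -1)) = Mul(7, Pow(-8, -1)) = Mul(7, Rational(-1, 8)) = Rational(-7, 8))
B = Rational(-1756, 351) (B = Add(-5, Pow(Add(-479, Mul(8, 16)), -1)) = Add(-5, Pow(Add(-479, 128), -1)) = Add(-5, Pow(-351, -1)) = Add(-5, Rational(-1, 351)) = Rational(-1756, 351) ≈ -5.0028)
L = Rational(71127, 8) (L = Add(3, Mul(-1, Mul(Add(Rational(-7, 8), -64), Add(-89, 226)))) = Add(3, Mul(-1, Mul(Rational(-519, 8), 137))) = Add(3, Mul(-1, Rational(-71103, 8))) = Add(3, Rational(71103, 8)) = Rational(71127, 8) ≈ 8890.9)
Mul(Add(-347, B), L) = Mul(Add(-347, Rational(-1756, 351)), Rational(71127, 8)) = Mul(Rational(-123553, 351), Rational(71127, 8)) = Rational(-976439359, 312)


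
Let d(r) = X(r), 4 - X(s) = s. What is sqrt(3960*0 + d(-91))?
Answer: sqrt(95) ≈ 9.7468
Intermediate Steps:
X(s) = 4 - s
d(r) = 4 - r
sqrt(3960*0 + d(-91)) = sqrt(3960*0 + (4 - 1*(-91))) = sqrt(0 + (4 + 91)) = sqrt(0 + 95) = sqrt(95)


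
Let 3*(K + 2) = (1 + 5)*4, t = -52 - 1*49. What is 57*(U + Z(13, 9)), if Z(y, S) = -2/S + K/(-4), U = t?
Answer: -35131/6 ≈ -5855.2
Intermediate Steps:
t = -101 (t = -52 - 49 = -101)
U = -101
K = 6 (K = -2 + ((1 + 5)*4)/3 = -2 + (6*4)/3 = -2 + (⅓)*24 = -2 + 8 = 6)
Z(y, S) = -3/2 - 2/S (Z(y, S) = -2/S + 6/(-4) = -2/S + 6*(-¼) = -2/S - 3/2 = -3/2 - 2/S)
57*(U + Z(13, 9)) = 57*(-101 + (-3/2 - 2/9)) = 57*(-101 - 31/18) = 57*(-1849/18) = -35131/6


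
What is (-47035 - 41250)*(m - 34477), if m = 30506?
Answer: 350579735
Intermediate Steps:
(-47035 - 41250)*(m - 34477) = (-47035 - 41250)*(30506 - 34477) = -88285*(-3971) = 350579735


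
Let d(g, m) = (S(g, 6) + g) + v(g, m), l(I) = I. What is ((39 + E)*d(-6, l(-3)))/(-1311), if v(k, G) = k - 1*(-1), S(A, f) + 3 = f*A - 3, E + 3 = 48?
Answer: 1484/437 ≈ 3.3959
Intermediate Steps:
E = 45 (E = -3 + 48 = 45)
S(A, f) = -6 + A*f (S(A, f) = -3 + (f*A - 3) = -3 + (A*f - 3) = -3 + (-3 + A*f) = -6 + A*f)
v(k, G) = 1 + k (v(k, G) = k + 1 = 1 + k)
d(g, m) = -5 + 8*g (d(g, m) = ((-6 + g*6) + g) + (1 + g) = ((-6 + 6*g) + g) + (1 + g) = (-6 + 7*g) + (1 + g) = -5 + 8*g)
((39 + E)*d(-6, l(-3)))/(-1311) = ((39 + 45)*(-5 + 8*(-6)))/(-1311) = (84*(-5 - 48))*(-1/1311) = (84*(-53))*(-1/1311) = -4452*(-1/1311) = 1484/437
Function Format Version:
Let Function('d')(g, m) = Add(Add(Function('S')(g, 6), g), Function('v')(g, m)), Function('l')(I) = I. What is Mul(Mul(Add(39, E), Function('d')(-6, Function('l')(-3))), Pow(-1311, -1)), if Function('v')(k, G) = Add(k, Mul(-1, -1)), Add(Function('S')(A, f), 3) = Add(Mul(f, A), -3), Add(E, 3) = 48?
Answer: Rational(1484, 437) ≈ 3.3959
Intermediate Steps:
E = 45 (E = Add(-3, 48) = 45)
Function('S')(A, f) = Add(-6, Mul(A, f)) (Function('S')(A, f) = Add(-3, Add(Mul(f, A), -3)) = Add(-3, Add(Mul(A, f), -3)) = Add(-3, Add(-3, Mul(A, f))) = Add(-6, Mul(A, f)))
Function('v')(k, G) = Add(1, k) (Function('v')(k, G) = Add(k, 1) = Add(1, k))
Function('d')(g, m) = Add(-5, Mul(8, g)) (Function('d')(g, m) = Add(Add(Add(-6, Mul(g, 6)), g), Add(1, g)) = Add(Add(Add(-6, Mul(6, g)), g), Add(1, g)) = Add(Add(-6, Mul(7, g)), Add(1, g)) = Add(-5, Mul(8, g)))
Mul(Mul(Add(39, E), Function('d')(-6, Function('l')(-3))), Pow(-1311, -1)) = Mul(Mul(Add(39, 45), Add(-5, Mul(8, -6))), Pow(-1311, -1)) = Mul(Mul(84, Add(-5, -48)), Rational(-1, 1311)) = Mul(Mul(84, -53), Rational(-1, 1311)) = Mul(-4452, Rational(-1, 1311)) = Rational(1484, 437)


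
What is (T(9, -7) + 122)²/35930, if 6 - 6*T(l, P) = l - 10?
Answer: 546121/1293480 ≈ 0.42221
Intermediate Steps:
T(l, P) = 8/3 - l/6 (T(l, P) = 1 - (l - 10)/6 = 1 - (-10 + l)/6 = 1 + (5/3 - l/6) = 8/3 - l/6)
(T(9, -7) + 122)²/35930 = ((8/3 - ⅙*9) + 122)²/35930 = ((8/3 - 3/2) + 122)²*(1/35930) = (7/6 + 122)²*(1/35930) = (739/6)²*(1/35930) = (546121/36)*(1/35930) = 546121/1293480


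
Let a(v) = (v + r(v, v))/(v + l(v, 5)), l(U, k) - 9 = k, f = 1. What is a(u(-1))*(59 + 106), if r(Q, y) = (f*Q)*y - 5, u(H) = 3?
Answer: 1155/17 ≈ 67.941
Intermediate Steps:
r(Q, y) = -5 + Q*y (r(Q, y) = (1*Q)*y - 5 = Q*y - 5 = -5 + Q*y)
l(U, k) = 9 + k
a(v) = (-5 + v + v**2)/(14 + v) (a(v) = (v + (-5 + v*v))/(v + (9 + 5)) = (v + (-5 + v**2))/(v + 14) = (-5 + v + v**2)/(14 + v))
a(u(-1))*(59 + 106) = ((-5 + 3 + 3**2)/(14 + 3))*(59 + 106) = ((-5 + 3 + 9)/17)*165 = ((1/17)*7)*165 = (7/17)*165 = 1155/17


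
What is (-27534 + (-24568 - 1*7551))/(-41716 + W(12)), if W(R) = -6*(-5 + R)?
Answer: 59653/41758 ≈ 1.4285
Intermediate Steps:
W(R) = 30 - 6*R
(-27534 + (-24568 - 1*7551))/(-41716 + W(12)) = (-27534 + (-24568 - 1*7551))/(-41716 + (30 - 6*12)) = (-27534 + (-24568 - 7551))/(-41716 + (30 - 72)) = (-27534 - 32119)/(-41716 - 42) = -59653/(-41758) = -59653*(-1/41758) = 59653/41758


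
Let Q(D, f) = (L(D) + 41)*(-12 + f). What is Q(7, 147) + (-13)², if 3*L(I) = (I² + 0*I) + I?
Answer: 8224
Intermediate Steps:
L(I) = I/3 + I²/3 (L(I) = ((I² + 0*I) + I)/3 = ((I² + 0) + I)/3 = (I² + I)/3 = (I + I²)/3 = I/3 + I²/3)
Q(D, f) = (-12 + f)*(41 + D*(1 + D)/3) (Q(D, f) = (D*(1 + D)/3 + 41)*(-12 + f) = (41 + D*(1 + D)/3)*(-12 + f) = (-12 + f)*(41 + D*(1 + D)/3))
Q(7, 147) + (-13)² = (-492 + 41*147 - 4*7*(1 + 7) + (⅓)*7*147*(1 + 7)) + (-13)² = (-492 + 6027 - 4*7*8 + (⅓)*7*147*8) + 169 = (-492 + 6027 - 224 + 2744) + 169 = 8055 + 169 = 8224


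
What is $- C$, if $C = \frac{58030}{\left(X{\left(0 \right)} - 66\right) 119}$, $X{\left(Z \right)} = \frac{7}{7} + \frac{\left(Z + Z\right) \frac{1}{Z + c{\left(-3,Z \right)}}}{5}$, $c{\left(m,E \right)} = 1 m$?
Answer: $\frac{1658}{221} \approx 7.5023$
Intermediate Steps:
$c{\left(m,E \right)} = m$
$X{\left(Z \right)} = 1 + \frac{2 Z}{5 \left(-3 + Z\right)}$ ($X{\left(Z \right)} = \frac{7}{7} + \frac{\left(Z + Z\right) \frac{1}{Z - 3}}{5} = 7 \cdot \frac{1}{7} + \frac{2 Z}{-3 + Z} \frac{1}{5} = 1 + \frac{2 Z}{-3 + Z} \frac{1}{5} = 1 + \frac{2 Z}{5 \left(-3 + Z\right)}$)
$C = - \frac{1658}{221}$ ($C = \frac{58030}{\left(\frac{-15 + 7 \cdot 0}{5 \left(-3 + 0\right)} - 66\right) 119} = \frac{58030}{\left(\frac{-15 + 0}{5 \left(-3\right)} - 66\right) 119} = \frac{58030}{\left(\frac{1}{5} \left(- \frac{1}{3}\right) \left(-15\right) - 66\right) 119} = \frac{58030}{\left(1 - 66\right) 119} = \frac{58030}{\left(-65\right) 119} = \frac{58030}{-7735} = 58030 \left(- \frac{1}{7735}\right) = - \frac{1658}{221} \approx -7.5023$)
$- C = \left(-1\right) \left(- \frac{1658}{221}\right) = \frac{1658}{221}$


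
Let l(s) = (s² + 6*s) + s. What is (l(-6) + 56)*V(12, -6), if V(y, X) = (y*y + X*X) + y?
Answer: 9600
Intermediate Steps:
V(y, X) = y + X² + y² (V(y, X) = (y² + X²) + y = (X² + y²) + y = y + X² + y²)
l(s) = s² + 7*s
(l(-6) + 56)*V(12, -6) = (-6*(7 - 6) + 56)*(12 + (-6)² + 12²) = (-6*1 + 56)*(12 + 36 + 144) = (-6 + 56)*192 = 50*192 = 9600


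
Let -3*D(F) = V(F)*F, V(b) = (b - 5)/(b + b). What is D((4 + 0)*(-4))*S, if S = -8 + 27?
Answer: 133/2 ≈ 66.500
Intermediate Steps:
S = 19
V(b) = (-5 + b)/(2*b) (V(b) = (-5 + b)/((2*b)) = (-5 + b)*(1/(2*b)) = (-5 + b)/(2*b))
D(F) = 5/6 - F/6 (D(F) = -(-5 + F)/(2*F)*F/3 = -(-5/2 + F/2)/3 = 5/6 - F/6)
D((4 + 0)*(-4))*S = (5/6 - (4 + 0)*(-4)/6)*19 = (5/6 - 2*(-4)/3)*19 = (5/6 - 1/6*(-16))*19 = (5/6 + 8/3)*19 = (7/2)*19 = 133/2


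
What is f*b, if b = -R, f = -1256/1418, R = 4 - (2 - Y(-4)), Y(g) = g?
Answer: -1256/709 ≈ -1.7715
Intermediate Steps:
R = -2 (R = 4 - (2 - 1*(-4)) = 4 - (2 + 4) = 4 - 1*6 = 4 - 6 = -2)
f = -628/709 (f = -1256*1/1418 = -628/709 ≈ -0.88575)
b = 2 (b = -1*(-2) = 2)
f*b = -628/709*2 = -1256/709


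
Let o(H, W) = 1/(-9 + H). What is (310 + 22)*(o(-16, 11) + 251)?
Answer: 2082968/25 ≈ 83319.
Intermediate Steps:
(310 + 22)*(o(-16, 11) + 251) = (310 + 22)*(1/(-9 - 16) + 251) = 332*(1/(-25) + 251) = 332*(-1/25 + 251) = 332*(6274/25) = 2082968/25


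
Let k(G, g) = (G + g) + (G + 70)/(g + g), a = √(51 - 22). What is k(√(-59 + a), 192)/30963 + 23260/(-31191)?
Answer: -45709121417/61809083712 + 385*I*√(59 - √29)/11889792 ≈ -0.73952 + 0.0002371*I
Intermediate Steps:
a = √29 ≈ 5.3852
k(G, g) = G + g + (70 + G)/(2*g) (k(G, g) = (G + g) + (70 + G)/((2*g)) = (G + g) + (70 + G)*(1/(2*g)) = (G + g) + (70 + G)/(2*g) = G + g + (70 + G)/(2*g))
k(√(-59 + a), 192)/30963 + 23260/(-31191) = ((35 + √(-59 + √29)/2 + 192*(√(-59 + √29) + 192))/192)/30963 + 23260/(-31191) = ((35 + √(-59 + √29)/2 + 192*(192 + √(-59 + √29)))/192)*(1/30963) + 23260*(-1/31191) = ((35 + √(-59 + √29)/2 + (36864 + 192*√(-59 + √29)))/192)*(1/30963) - 23260/31191 = ((36899 + 385*√(-59 + √29)/2)/192)*(1/30963) - 23260/31191 = (36899/192 + 385*√(-59 + √29)/384)*(1/30963) - 23260/31191 = (36899/5944896 + 385*√(-59 + √29)/11889792) - 23260/31191 = -45709121417/61809083712 + 385*√(-59 + √29)/11889792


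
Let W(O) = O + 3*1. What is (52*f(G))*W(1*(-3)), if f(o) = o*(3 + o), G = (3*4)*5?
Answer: 0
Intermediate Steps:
W(O) = 3 + O (W(O) = O + 3 = 3 + O)
G = 60 (G = 12*5 = 60)
(52*f(G))*W(1*(-3)) = (52*(60*(3 + 60)))*(3 + 1*(-3)) = (52*(60*63))*(3 - 3) = (52*3780)*0 = 196560*0 = 0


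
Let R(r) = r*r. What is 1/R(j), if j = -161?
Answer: 1/25921 ≈ 3.8579e-5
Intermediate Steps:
R(r) = r²
1/R(j) = 1/((-161)²) = 1/25921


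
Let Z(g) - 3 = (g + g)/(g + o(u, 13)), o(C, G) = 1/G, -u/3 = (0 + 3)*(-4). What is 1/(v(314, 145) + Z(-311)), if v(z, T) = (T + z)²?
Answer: 2021/425796407 ≈ 4.7464e-6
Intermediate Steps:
u = 36 (u = -3*(0 + 3)*(-4) = -9*(-4) = -3*(-12) = 36)
Z(g) = 3 + 2*g/(1/13 + g) (Z(g) = 3 + (g + g)/(g + 1/13) = 3 + (2*g)/(g + 1/13) = 3 + (2*g)/(1/13 + g) = 3 + 2*g/(1/13 + g))
1/(v(314, 145) + Z(-311)) = 1/((145 + 314)² + (3 + 65*(-311))/(1 + 13*(-311))) = 1/(459² + (3 - 20215)/(1 - 4043)) = 1/(210681 - 20212/(-4042)) = 1/(210681 - 1/4042*(-20212)) = 1/(210681 + 10106/2021) = 1/(425796407/2021) = 2021/425796407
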